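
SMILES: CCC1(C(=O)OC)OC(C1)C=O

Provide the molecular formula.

C8H12O4

Heavy atoms from the SMILES: 8 C, 4 O.
Implicit hydrogens by atom environment:
  4 × O: no H
  2 × C: 3 H each → 6
  2 × C: 2 H each → 4
  2 × C: 1 H each → 2
  2 × C: no H
  Total hydrogens = 12.
Molecular formula: C8H12O4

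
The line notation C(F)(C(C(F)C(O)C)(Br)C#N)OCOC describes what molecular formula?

Heavy atoms from the SMILES: 1 Br, 8 C, 2 F, 1 N, 3 O.
Implicit hydrogens by atom environment:
  3 × C: 1 H each → 3
  2 × C: 3 H each → 6
  2 × C: no H
  2 × F: no H
  2 × O: no H
  1 × Br: no H
  1 × C: 2 H
  1 × N: no H
  1 × O: 1 H
  Total hydrogens = 12.
Molecular formula: C8H12BrF2NO3

C8H12BrF2NO3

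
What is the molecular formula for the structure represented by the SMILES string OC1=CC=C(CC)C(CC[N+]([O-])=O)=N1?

C9H12N2O3

Heavy atoms from the SMILES: 9 C, 2 N, 3 O.
Implicit hydrogens by atom environment:
  3 × C: 2 H each → 6
  3 × C (aromatic): no H
  2 × C (aromatic): 1 H each → 2
  1 × C: 3 H
  1 × N (aromatic): no H
  1 × N (charge +1): no H
  1 × O: 1 H
  1 × O: no H
  1 × O (charge -1): no H
  Total hydrogens = 12.
Molecular formula: C9H12N2O3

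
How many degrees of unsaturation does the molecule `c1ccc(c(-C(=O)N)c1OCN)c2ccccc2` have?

Molecular formula from the SMILES: C14H14N2O2.
DoU = (2C + 2 + N − H − X)/2 = (2·14 + 2 + 2 − 14 − 0)/2 = 18/2 = 9.
(Structurally: 2 ring(s) + 7 π bond(s) = 9.)

9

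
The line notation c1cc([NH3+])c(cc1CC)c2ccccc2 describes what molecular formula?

C14H16N+

Heavy atoms from the SMILES: 14 C, 1 N.
Implicit hydrogens by atom environment:
  8 × C (aromatic): 1 H each → 8
  4 × C (aromatic): no H
  1 × C: 3 H
  1 × C: 2 H
  1 × N (charge +1): 3 H
  Total hydrogens = 16.
Net charge +1.
Molecular formula: C14H16N+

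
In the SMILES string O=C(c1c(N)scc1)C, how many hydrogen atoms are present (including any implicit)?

7

Hydrogens are implicit in SMILES; fill each atom to its normal valence:
  2 × C (aromatic): 1 H each → 2
  2 × C (aromatic): no H
  1 × C: 3 H
  1 × C: no H
  1 × N: 2 H
  1 × O: no H
  1 × S (aromatic): no H
  Total hydrogens = 7.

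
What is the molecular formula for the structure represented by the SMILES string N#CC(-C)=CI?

Heavy atoms from the SMILES: 4 C, 1 I, 1 N.
Implicit hydrogens by atom environment:
  2 × C: no H
  1 × C: 3 H
  1 × C: 1 H
  1 × I: no H
  1 × N: no H
  Total hydrogens = 4.
Molecular formula: C4H4IN

C4H4IN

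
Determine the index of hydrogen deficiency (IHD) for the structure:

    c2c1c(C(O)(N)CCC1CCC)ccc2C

Molecular formula from the SMILES: C14H21NO.
DoU = (2C + 2 + N − H − X)/2 = (2·14 + 2 + 1 − 21 − 0)/2 = 10/2 = 5.
(Structurally: 2 ring(s) + 3 π bond(s) = 5.)

5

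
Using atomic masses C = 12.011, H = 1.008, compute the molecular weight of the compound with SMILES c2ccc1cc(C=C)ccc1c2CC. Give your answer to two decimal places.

Molecular formula: C14H14.
M = 14×12.011 + 14×1.008 = 182.27 g/mol.

182.27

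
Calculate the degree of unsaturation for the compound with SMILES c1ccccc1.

4

Molecular formula from the SMILES: C6H6.
DoU = (2C + 2 + N − H − X)/2 = (2·6 + 2 + 0 − 6 − 0)/2 = 8/2 = 4.
(Structurally: 1 ring(s) + 3 π bond(s) = 4.)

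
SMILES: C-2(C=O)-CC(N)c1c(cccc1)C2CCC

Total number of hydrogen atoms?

19

Hydrogens are implicit in SMILES; fill each atom to its normal valence:
  4 × C (aromatic): 1 H each → 4
  4 × C: 1 H each → 4
  3 × C: 2 H each → 6
  2 × C (aromatic): no H
  1 × C: 3 H
  1 × N: 2 H
  1 × O: no H
  Total hydrogens = 19.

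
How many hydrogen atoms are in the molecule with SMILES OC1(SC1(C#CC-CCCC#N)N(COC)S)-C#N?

Hydrogens are implicit in SMILES; fill each atom to its normal valence:
  6 × C: no H
  5 × C: 2 H each → 10
  3 × N: no H
  1 × C: 3 H
  1 × O: 1 H
  1 × O: no H
  1 × S: 1 H
  1 × S: no H
  Total hydrogens = 15.

15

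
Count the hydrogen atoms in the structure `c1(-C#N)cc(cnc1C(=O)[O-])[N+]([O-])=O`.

2

Hydrogens are implicit in SMILES; fill each atom to its normal valence:
  3 × C (aromatic): no H
  2 × C (aromatic): 1 H each → 2
  2 × C: no H
  2 × O: no H
  2 × O (charge -1): no H
  1 × N (aromatic): no H
  1 × N: no H
  1 × N (charge +1): no H
  Total hydrogens = 2.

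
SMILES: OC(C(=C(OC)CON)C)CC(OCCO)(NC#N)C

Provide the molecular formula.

Heavy atoms from the SMILES: 12 C, 3 N, 5 O.
Implicit hydrogens by atom environment:
  4 × C: 2 H each → 8
  4 × C: no H
  3 × C: 3 H each → 9
  3 × O: no H
  2 × O: 1 H each → 2
  1 × C: 1 H
  1 × N: 2 H
  1 × N: 1 H
  1 × N: no H
  Total hydrogens = 23.
Molecular formula: C12H23N3O5

C12H23N3O5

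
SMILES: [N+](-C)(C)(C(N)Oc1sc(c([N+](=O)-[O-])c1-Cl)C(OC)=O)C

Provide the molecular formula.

Heavy atoms from the SMILES: 10 C, 1 Cl, 3 N, 5 O, 1 S.
Implicit hydrogens by atom environment:
  4 × C: 3 H each → 12
  4 × C (aromatic): no H
  4 × O: no H
  2 × N (charge +1): no H
  1 × C: 1 H
  1 × C: no H
  1 × Cl: no H
  1 × N: 2 H
  1 × O (charge -1): no H
  1 × S (aromatic): no H
  Total hydrogens = 15.
Net charge +1.
Molecular formula: C10H15ClN3O5S+

C10H15ClN3O5S+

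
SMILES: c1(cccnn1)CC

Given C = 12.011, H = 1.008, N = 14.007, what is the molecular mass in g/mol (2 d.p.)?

Molecular formula: C6H8N2.
M = 6×12.011 + 8×1.008 + 2×14.007 = 108.14 g/mol.

108.14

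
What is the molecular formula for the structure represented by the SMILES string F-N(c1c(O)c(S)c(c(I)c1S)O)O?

C6H5FINO3S2

Heavy atoms from the SMILES: 6 C, 1 F, 1 I, 1 N, 3 O, 2 S.
Implicit hydrogens by atom environment:
  6 × C (aromatic): no H
  3 × O: 1 H each → 3
  2 × S: 1 H each → 2
  1 × F: no H
  1 × I: no H
  1 × N: no H
  Total hydrogens = 5.
Molecular formula: C6H5FINO3S2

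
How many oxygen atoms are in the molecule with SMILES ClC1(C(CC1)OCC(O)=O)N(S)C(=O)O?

5

The symbol for oxygen appears 5 times in the SMILES.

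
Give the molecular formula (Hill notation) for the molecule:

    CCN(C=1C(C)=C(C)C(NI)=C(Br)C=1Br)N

C10H14Br2IN3

Heavy atoms from the SMILES: 2 Br, 10 C, 1 I, 3 N.
Implicit hydrogens by atom environment:
  6 × C (aromatic): no H
  3 × C: 3 H each → 9
  2 × Br: no H
  1 × C: 2 H
  1 × I: no H
  1 × N: 2 H
  1 × N: 1 H
  1 × N: no H
  Total hydrogens = 14.
Molecular formula: C10H14Br2IN3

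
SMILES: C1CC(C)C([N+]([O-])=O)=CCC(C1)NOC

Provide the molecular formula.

C10H18N2O3

Heavy atoms from the SMILES: 10 C, 2 N, 3 O.
Implicit hydrogens by atom environment:
  4 × C: 2 H each → 8
  3 × C: 1 H each → 3
  2 × C: 3 H each → 6
  2 × O: no H
  1 × C: no H
  1 × N: 1 H
  1 × N (charge +1): no H
  1 × O (charge -1): no H
  Total hydrogens = 18.
Molecular formula: C10H18N2O3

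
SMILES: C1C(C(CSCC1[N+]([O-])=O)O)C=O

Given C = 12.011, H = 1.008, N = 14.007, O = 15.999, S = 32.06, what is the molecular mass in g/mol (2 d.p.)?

Molecular formula: C7H11NO4S.
M = 7×12.011 + 11×1.008 + 1×14.007 + 4×15.999 + 1×32.06 = 205.23 g/mol.

205.23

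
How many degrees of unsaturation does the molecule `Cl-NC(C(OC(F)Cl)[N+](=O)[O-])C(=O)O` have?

2

Molecular formula from the SMILES: C4H5Cl2FN2O5.
DoU = (2C + 2 + N − H − X)/2 = (2·4 + 2 + 2 − 5 − 3)/2 = 4/2 = 2.
(Structurally: 0 ring(s) + 2 π bond(s) = 2.)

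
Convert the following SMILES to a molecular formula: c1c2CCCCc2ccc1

Heavy atoms from the SMILES: 10 C.
Implicit hydrogens by atom environment:
  4 × C: 2 H each → 8
  4 × C (aromatic): 1 H each → 4
  2 × C (aromatic): no H
  Total hydrogens = 12.
Molecular formula: C10H12

C10H12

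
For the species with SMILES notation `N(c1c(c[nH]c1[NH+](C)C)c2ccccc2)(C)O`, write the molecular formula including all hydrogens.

Heavy atoms from the SMILES: 13 C, 3 N, 1 O.
Implicit hydrogens by atom environment:
  6 × C (aromatic): 1 H each → 6
  4 × C (aromatic): no H
  3 × C: 3 H each → 9
  1 × N (aromatic): 1 H
  1 × N (charge +1): 1 H
  1 × N: no H
  1 × O: 1 H
  Total hydrogens = 18.
Net charge +1.
Molecular formula: C13H18N3O+

C13H18N3O+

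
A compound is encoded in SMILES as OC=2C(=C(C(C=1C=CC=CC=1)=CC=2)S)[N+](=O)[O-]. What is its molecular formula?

Heavy atoms from the SMILES: 12 C, 1 N, 3 O, 1 S.
Implicit hydrogens by atom environment:
  7 × C (aromatic): 1 H each → 7
  5 × C (aromatic): no H
  1 × N (charge +1): no H
  1 × O: 1 H
  1 × O: no H
  1 × O (charge -1): no H
  1 × S: 1 H
  Total hydrogens = 9.
Molecular formula: C12H9NO3S

C12H9NO3S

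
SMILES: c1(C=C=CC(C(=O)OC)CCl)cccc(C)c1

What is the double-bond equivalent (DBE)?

Molecular formula from the SMILES: C14H15ClO2.
DoU = (2C + 2 + N − H − X)/2 = (2·14 + 2 + 0 − 15 − 1)/2 = 14/2 = 7.
(Structurally: 1 ring(s) + 6 π bond(s) = 7.)

7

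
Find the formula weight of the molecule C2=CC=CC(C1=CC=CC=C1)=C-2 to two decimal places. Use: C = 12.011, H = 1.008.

154.21

Molecular formula: C12H10.
M = 12×12.011 + 10×1.008 = 154.21 g/mol.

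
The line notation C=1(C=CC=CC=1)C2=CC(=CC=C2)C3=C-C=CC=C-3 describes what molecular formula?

C18H14

Heavy atoms from the SMILES: 18 C.
Implicit hydrogens by atom environment:
  14 × C (aromatic): 1 H each → 14
  4 × C (aromatic): no H
  Total hydrogens = 14.
Molecular formula: C18H14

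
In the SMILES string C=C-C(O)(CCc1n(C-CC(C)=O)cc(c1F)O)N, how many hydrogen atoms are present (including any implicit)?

Hydrogens are implicit in SMILES; fill each atom to its normal valence:
  5 × C: 2 H each → 10
  3 × C (aromatic): no H
  2 × C: no H
  2 × O: 1 H each → 2
  1 × C: 3 H
  1 × C (aromatic): 1 H
  1 × C: 1 H
  1 × F: no H
  1 × N: 2 H
  1 × N (aromatic): no H
  1 × O: no H
  Total hydrogens = 19.

19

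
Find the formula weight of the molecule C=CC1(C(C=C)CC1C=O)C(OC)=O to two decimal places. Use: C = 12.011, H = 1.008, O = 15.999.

194.23

Molecular formula: C11H14O3.
M = 11×12.011 + 14×1.008 + 3×15.999 = 194.23 g/mol.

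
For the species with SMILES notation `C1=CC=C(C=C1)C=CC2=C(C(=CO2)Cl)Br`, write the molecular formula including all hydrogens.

C12H8BrClO

Heavy atoms from the SMILES: 1 Br, 12 C, 1 Cl, 1 O.
Implicit hydrogens by atom environment:
  6 × C (aromatic): 1 H each → 6
  4 × C (aromatic): no H
  2 × C: 1 H each → 2
  1 × Br: no H
  1 × Cl: no H
  1 × O (aromatic): no H
  Total hydrogens = 8.
Molecular formula: C12H8BrClO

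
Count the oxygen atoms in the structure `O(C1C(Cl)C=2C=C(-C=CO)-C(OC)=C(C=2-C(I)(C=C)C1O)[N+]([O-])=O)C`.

6

The symbol for oxygen appears 6 times in the SMILES.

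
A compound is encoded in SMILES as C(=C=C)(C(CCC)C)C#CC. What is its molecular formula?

Heavy atoms from the SMILES: 11 C.
Implicit hydrogens by atom environment:
  4 × C: no H
  3 × C: 3 H each → 9
  3 × C: 2 H each → 6
  1 × C: 1 H
  Total hydrogens = 16.
Molecular formula: C11H16

C11H16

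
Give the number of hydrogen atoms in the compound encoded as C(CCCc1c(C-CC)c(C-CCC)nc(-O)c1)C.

Hydrogens are implicit in SMILES; fill each atom to its normal valence:
  9 × C: 2 H each → 18
  4 × C (aromatic): no H
  3 × C: 3 H each → 9
  1 × C (aromatic): 1 H
  1 × N (aromatic): no H
  1 × O: 1 H
  Total hydrogens = 29.

29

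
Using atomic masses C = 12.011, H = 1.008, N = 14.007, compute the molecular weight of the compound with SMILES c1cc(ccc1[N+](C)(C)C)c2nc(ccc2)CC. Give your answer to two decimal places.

Molecular formula: C16H21N2+.
M = 16×12.011 + 21×1.008 + 2×14.007 = 241.36 g/mol.

241.36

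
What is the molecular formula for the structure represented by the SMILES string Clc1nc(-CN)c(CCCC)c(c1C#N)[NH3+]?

Heavy atoms from the SMILES: 11 C, 1 Cl, 4 N.
Implicit hydrogens by atom environment:
  5 × C (aromatic): no H
  4 × C: 2 H each → 8
  1 × C: 3 H
  1 × C: no H
  1 × Cl: no H
  1 × N (charge +1): 3 H
  1 × N: 2 H
  1 × N (aromatic): no H
  1 × N: no H
  Total hydrogens = 16.
Net charge +1.
Molecular formula: C11H16ClN4+

C11H16ClN4+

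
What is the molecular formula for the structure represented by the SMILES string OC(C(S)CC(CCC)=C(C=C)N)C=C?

C12H21NOS

Heavy atoms from the SMILES: 12 C, 1 N, 1 O, 1 S.
Implicit hydrogens by atom environment:
  5 × C: 2 H each → 10
  4 × C: 1 H each → 4
  2 × C: no H
  1 × C: 3 H
  1 × N: 2 H
  1 × O: 1 H
  1 × S: 1 H
  Total hydrogens = 21.
Molecular formula: C12H21NOS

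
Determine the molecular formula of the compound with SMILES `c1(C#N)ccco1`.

Heavy atoms from the SMILES: 5 C, 1 N, 1 O.
Implicit hydrogens by atom environment:
  3 × C (aromatic): 1 H each → 3
  1 × C (aromatic): no H
  1 × C: no H
  1 × N: no H
  1 × O (aromatic): no H
  Total hydrogens = 3.
Molecular formula: C5H3NO

C5H3NO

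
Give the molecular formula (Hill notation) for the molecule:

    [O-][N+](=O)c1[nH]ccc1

C4H4N2O2

Heavy atoms from the SMILES: 4 C, 2 N, 2 O.
Implicit hydrogens by atom environment:
  3 × C (aromatic): 1 H each → 3
  1 × C (aromatic): no H
  1 × N (aromatic): 1 H
  1 × N (charge +1): no H
  1 × O: no H
  1 × O (charge -1): no H
  Total hydrogens = 4.
Molecular formula: C4H4N2O2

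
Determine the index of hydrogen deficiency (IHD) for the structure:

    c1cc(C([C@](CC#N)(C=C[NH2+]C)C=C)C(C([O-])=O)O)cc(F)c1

9

Molecular formula from the SMILES: C17H19FN2O3.
DoU = (2C + 2 + N − H − X)/2 = (2·17 + 2 + 2 − 19 − 1)/2 = 18/2 = 9.
(Structurally: 1 ring(s) + 8 π bond(s) = 9.)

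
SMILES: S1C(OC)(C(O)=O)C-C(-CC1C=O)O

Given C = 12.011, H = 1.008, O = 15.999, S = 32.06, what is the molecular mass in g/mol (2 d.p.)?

220.24

Molecular formula: C8H12O5S.
M = 8×12.011 + 12×1.008 + 5×15.999 + 1×32.06 = 220.24 g/mol.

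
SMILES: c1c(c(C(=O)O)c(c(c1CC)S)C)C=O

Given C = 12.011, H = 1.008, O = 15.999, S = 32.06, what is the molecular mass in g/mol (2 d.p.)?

224.27

Molecular formula: C11H12O3S.
M = 11×12.011 + 12×1.008 + 3×15.999 + 1×32.06 = 224.27 g/mol.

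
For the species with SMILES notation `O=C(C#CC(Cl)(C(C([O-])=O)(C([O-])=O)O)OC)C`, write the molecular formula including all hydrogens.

Heavy atoms from the SMILES: 9 C, 1 Cl, 7 O.
Implicit hydrogens by atom environment:
  7 × C: no H
  4 × O: no H
  2 × C: 3 H each → 6
  2 × O (charge -1): no H
  1 × Cl: no H
  1 × O: 1 H
  Total hydrogens = 7.
Net charge -2.
Molecular formula: [C9H7ClO7]2-

[C9H7ClO7]2-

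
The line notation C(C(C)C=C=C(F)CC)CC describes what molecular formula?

C10H17F

Heavy atoms from the SMILES: 10 C, 1 F.
Implicit hydrogens by atom environment:
  3 × C: 3 H each → 9
  3 × C: 2 H each → 6
  2 × C: 1 H each → 2
  2 × C: no H
  1 × F: no H
  Total hydrogens = 17.
Molecular formula: C10H17F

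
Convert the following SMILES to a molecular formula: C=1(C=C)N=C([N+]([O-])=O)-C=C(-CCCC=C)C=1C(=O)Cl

Heavy atoms from the SMILES: 13 C, 1 Cl, 2 N, 3 O.
Implicit hydrogens by atom environment:
  5 × C: 2 H each → 10
  4 × C (aromatic): no H
  2 × C: 1 H each → 2
  2 × O: no H
  1 × C (aromatic): 1 H
  1 × C: no H
  1 × Cl: no H
  1 × N (aromatic): no H
  1 × N (charge +1): no H
  1 × O (charge -1): no H
  Total hydrogens = 13.
Molecular formula: C13H13ClN2O3

C13H13ClN2O3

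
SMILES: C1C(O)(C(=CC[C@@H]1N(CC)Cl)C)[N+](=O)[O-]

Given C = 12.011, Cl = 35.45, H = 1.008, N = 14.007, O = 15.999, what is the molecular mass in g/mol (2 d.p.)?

Molecular formula: C9H15ClN2O3.
M = 9×12.011 + 1×35.45 + 15×1.008 + 2×14.007 + 3×15.999 = 234.68 g/mol.

234.68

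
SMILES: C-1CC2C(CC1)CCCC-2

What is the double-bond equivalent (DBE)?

2

Molecular formula from the SMILES: C10H18.
DoU = (2C + 2 + N − H − X)/2 = (2·10 + 2 + 0 − 18 − 0)/2 = 4/2 = 2.
(Structurally: 2 ring(s) + 0 π bond(s) = 2.)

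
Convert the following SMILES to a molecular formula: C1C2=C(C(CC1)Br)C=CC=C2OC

C11H13BrO

Heavy atoms from the SMILES: 1 Br, 11 C, 1 O.
Implicit hydrogens by atom environment:
  3 × C: 2 H each → 6
  3 × C (aromatic): 1 H each → 3
  3 × C (aromatic): no H
  1 × Br: no H
  1 × C: 3 H
  1 × C: 1 H
  1 × O: no H
  Total hydrogens = 13.
Molecular formula: C11H13BrO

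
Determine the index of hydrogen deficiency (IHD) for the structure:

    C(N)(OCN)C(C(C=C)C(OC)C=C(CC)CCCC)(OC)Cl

2

Molecular formula from the SMILES: C17H33ClN2O3.
DoU = (2C + 2 + N − H − X)/2 = (2·17 + 2 + 2 − 33 − 1)/2 = 4/2 = 2.
(Structurally: 0 ring(s) + 2 π bond(s) = 2.)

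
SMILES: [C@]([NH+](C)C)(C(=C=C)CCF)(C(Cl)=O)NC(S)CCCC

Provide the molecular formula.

C14H25ClFN2OS+

Heavy atoms from the SMILES: 14 C, 1 Cl, 1 F, 2 N, 1 O, 1 S.
Implicit hydrogens by atom environment:
  6 × C: 2 H each → 12
  4 × C: no H
  3 × C: 3 H each → 9
  1 × C: 1 H
  1 × Cl: no H
  1 × F: no H
  1 × N: 1 H
  1 × N (charge +1): 1 H
  1 × O: no H
  1 × S: 1 H
  Total hydrogens = 25.
Net charge +1.
Molecular formula: C14H25ClFN2OS+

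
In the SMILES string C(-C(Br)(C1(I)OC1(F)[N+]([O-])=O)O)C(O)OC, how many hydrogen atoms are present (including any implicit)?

8

Hydrogens are implicit in SMILES; fill each atom to its normal valence:
  3 × C: no H
  3 × O: no H
  2 × O: 1 H each → 2
  1 × Br: no H
  1 × C: 3 H
  1 × C: 2 H
  1 × C: 1 H
  1 × F: no H
  1 × I: no H
  1 × N (charge +1): no H
  1 × O (charge -1): no H
  Total hydrogens = 8.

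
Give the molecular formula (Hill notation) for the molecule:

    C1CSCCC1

Heavy atoms from the SMILES: 5 C, 1 S.
Implicit hydrogens by atom environment:
  5 × C: 2 H each → 10
  1 × S: no H
  Total hydrogens = 10.
Molecular formula: C5H10S

C5H10S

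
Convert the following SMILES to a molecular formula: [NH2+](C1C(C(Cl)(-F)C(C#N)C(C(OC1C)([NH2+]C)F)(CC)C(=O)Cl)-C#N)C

Heavy atoms from the SMILES: 15 C, 2 Cl, 2 F, 4 N, 2 O.
Implicit hydrogens by atom environment:
  6 × C: no H
  4 × C: 3 H each → 12
  4 × C: 1 H each → 4
  2 × Cl: no H
  2 × F: no H
  2 × N (charge +1): 2 H each → 4
  2 × N: no H
  2 × O: no H
  1 × C: 2 H
  Total hydrogens = 22.
Net charge +2.
Molecular formula: [C15H22Cl2F2N4O2]2+

[C15H22Cl2F2N4O2]2+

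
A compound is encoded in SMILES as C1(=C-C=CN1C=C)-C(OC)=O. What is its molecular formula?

Heavy atoms from the SMILES: 8 C, 1 N, 2 O.
Implicit hydrogens by atom environment:
  3 × C (aromatic): 1 H each → 3
  2 × O: no H
  1 × C: 3 H
  1 × C: 2 H
  1 × C: 1 H
  1 × C (aromatic): no H
  1 × C: no H
  1 × N (aromatic): no H
  Total hydrogens = 9.
Molecular formula: C8H9NO2

C8H9NO2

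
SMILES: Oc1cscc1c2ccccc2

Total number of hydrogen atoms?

Hydrogens are implicit in SMILES; fill each atom to its normal valence:
  7 × C (aromatic): 1 H each → 7
  3 × C (aromatic): no H
  1 × O: 1 H
  1 × S (aromatic): no H
  Total hydrogens = 8.

8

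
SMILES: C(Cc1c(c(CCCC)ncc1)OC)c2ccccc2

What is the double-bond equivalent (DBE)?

Molecular formula from the SMILES: C18H23NO.
DoU = (2C + 2 + N − H − X)/2 = (2·18 + 2 + 1 − 23 − 0)/2 = 16/2 = 8.
(Structurally: 2 ring(s) + 6 π bond(s) = 8.)

8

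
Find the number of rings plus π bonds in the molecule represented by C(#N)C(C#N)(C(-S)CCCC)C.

4

Molecular formula from the SMILES: C9H14N2S.
DoU = (2C + 2 + N − H − X)/2 = (2·9 + 2 + 2 − 14 − 0)/2 = 8/2 = 4.
(Structurally: 0 ring(s) + 4 π bond(s) = 4.)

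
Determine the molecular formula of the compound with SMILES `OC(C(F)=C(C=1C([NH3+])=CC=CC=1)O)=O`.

Heavy atoms from the SMILES: 9 C, 1 F, 1 N, 3 O.
Implicit hydrogens by atom environment:
  4 × C (aromatic): 1 H each → 4
  3 × C: no H
  2 × C (aromatic): no H
  2 × O: 1 H each → 2
  1 × F: no H
  1 × N (charge +1): 3 H
  1 × O: no H
  Total hydrogens = 9.
Net charge +1.
Molecular formula: C9H9FNO3+

C9H9FNO3+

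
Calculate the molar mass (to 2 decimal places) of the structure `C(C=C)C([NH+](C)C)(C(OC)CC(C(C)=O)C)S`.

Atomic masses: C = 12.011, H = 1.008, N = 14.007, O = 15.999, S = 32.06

260.42

Molecular formula: C13H26NO2S+.
M = 13×12.011 + 26×1.008 + 1×14.007 + 2×15.999 + 1×32.06 = 260.42 g/mol.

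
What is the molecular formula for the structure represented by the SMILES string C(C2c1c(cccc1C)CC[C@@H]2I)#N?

Heavy atoms from the SMILES: 12 C, 1 I, 1 N.
Implicit hydrogens by atom environment:
  3 × C (aromatic): 1 H each → 3
  3 × C (aromatic): no H
  2 × C: 2 H each → 4
  2 × C: 1 H each → 2
  1 × C: 3 H
  1 × C: no H
  1 × I: no H
  1 × N: no H
  Total hydrogens = 12.
Molecular formula: C12H12IN

C12H12IN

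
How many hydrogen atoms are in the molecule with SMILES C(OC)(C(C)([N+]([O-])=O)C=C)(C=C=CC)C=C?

Hydrogens are implicit in SMILES; fill each atom to its normal valence:
  4 × C: 1 H each → 4
  3 × C: 3 H each → 9
  3 × C: no H
  2 × C: 2 H each → 4
  2 × O: no H
  1 × N (charge +1): no H
  1 × O (charge -1): no H
  Total hydrogens = 17.

17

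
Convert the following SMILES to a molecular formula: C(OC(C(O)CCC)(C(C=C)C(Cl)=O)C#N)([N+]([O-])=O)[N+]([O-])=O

Heavy atoms from the SMILES: 11 C, 1 Cl, 3 N, 7 O.
Implicit hydrogens by atom environment:
  4 × C: 1 H each → 4
  4 × O: no H
  3 × C: 2 H each → 6
  3 × C: no H
  2 × N (charge +1): no H
  2 × O (charge -1): no H
  1 × C: 3 H
  1 × Cl: no H
  1 × N: no H
  1 × O: 1 H
  Total hydrogens = 14.
Molecular formula: C11H14ClN3O7

C11H14ClN3O7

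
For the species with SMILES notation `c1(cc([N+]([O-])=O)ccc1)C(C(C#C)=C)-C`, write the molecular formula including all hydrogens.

C12H11NO2

Heavy atoms from the SMILES: 12 C, 1 N, 2 O.
Implicit hydrogens by atom environment:
  4 × C (aromatic): 1 H each → 4
  2 × C: 1 H each → 2
  2 × C: no H
  2 × C (aromatic): no H
  1 × C: 3 H
  1 × C: 2 H
  1 × N (charge +1): no H
  1 × O: no H
  1 × O (charge -1): no H
  Total hydrogens = 11.
Molecular formula: C12H11NO2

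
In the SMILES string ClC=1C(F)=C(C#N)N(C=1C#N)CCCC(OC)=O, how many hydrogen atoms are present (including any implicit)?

Hydrogens are implicit in SMILES; fill each atom to its normal valence:
  4 × C (aromatic): no H
  3 × C: 2 H each → 6
  3 × C: no H
  2 × N: no H
  2 × O: no H
  1 × C: 3 H
  1 × Cl: no H
  1 × F: no H
  1 × N (aromatic): no H
  Total hydrogens = 9.

9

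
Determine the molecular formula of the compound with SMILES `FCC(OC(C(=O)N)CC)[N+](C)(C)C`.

Heavy atoms from the SMILES: 9 C, 1 F, 2 N, 2 O.
Implicit hydrogens by atom environment:
  4 × C: 3 H each → 12
  2 × C: 2 H each → 4
  2 × C: 1 H each → 2
  2 × O: no H
  1 × C: no H
  1 × F: no H
  1 × N: 2 H
  1 × N (charge +1): no H
  Total hydrogens = 20.
Net charge +1.
Molecular formula: C9H20FN2O2+

C9H20FN2O2+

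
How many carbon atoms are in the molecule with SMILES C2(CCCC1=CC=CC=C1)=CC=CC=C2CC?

The symbol for carbon appears 17 times in the SMILES.

17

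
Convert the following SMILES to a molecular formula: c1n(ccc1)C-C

C6H9N

Heavy atoms from the SMILES: 6 C, 1 N.
Implicit hydrogens by atom environment:
  4 × C (aromatic): 1 H each → 4
  1 × C: 3 H
  1 × C: 2 H
  1 × N (aromatic): no H
  Total hydrogens = 9.
Molecular formula: C6H9N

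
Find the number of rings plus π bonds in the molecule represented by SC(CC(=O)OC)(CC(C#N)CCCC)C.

3

Molecular formula from the SMILES: C12H21NO2S.
DoU = (2C + 2 + N − H − X)/2 = (2·12 + 2 + 1 − 21 − 0)/2 = 6/2 = 3.
(Structurally: 0 ring(s) + 3 π bond(s) = 3.)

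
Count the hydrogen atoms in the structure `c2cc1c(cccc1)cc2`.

Hydrogens are implicit in SMILES; fill each atom to its normal valence:
  8 × C (aromatic): 1 H each → 8
  2 × C (aromatic): no H
  Total hydrogens = 8.

8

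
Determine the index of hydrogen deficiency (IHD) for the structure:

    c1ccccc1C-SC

4

Molecular formula from the SMILES: C8H10S.
DoU = (2C + 2 + N − H − X)/2 = (2·8 + 2 + 0 − 10 − 0)/2 = 8/2 = 4.
(Structurally: 1 ring(s) + 3 π bond(s) = 4.)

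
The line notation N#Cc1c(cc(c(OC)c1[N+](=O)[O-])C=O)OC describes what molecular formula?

Heavy atoms from the SMILES: 10 C, 2 N, 5 O.
Implicit hydrogens by atom environment:
  5 × C (aromatic): no H
  4 × O: no H
  2 × C: 3 H each → 6
  1 × C (aromatic): 1 H
  1 × C: 1 H
  1 × C: no H
  1 × N (charge +1): no H
  1 × N: no H
  1 × O (charge -1): no H
  Total hydrogens = 8.
Molecular formula: C10H8N2O5

C10H8N2O5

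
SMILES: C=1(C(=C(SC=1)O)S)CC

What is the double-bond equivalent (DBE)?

Molecular formula from the SMILES: C6H8OS2.
DoU = (2C + 2 + N − H − X)/2 = (2·6 + 2 + 0 − 8 − 0)/2 = 6/2 = 3.
(Structurally: 1 ring(s) + 2 π bond(s) = 3.)

3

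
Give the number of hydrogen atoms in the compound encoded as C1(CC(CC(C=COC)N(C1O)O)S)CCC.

Hydrogens are implicit in SMILES; fill each atom to its normal valence:
  6 × C: 1 H each → 6
  4 × C: 2 H each → 8
  2 × C: 3 H each → 6
  2 × O: 1 H each → 2
  1 × N: no H
  1 × O: no H
  1 × S: 1 H
  Total hydrogens = 23.

23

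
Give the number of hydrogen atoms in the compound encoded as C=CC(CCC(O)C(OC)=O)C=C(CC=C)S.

20

Hydrogens are implicit in SMILES; fill each atom to its normal valence:
  5 × C: 2 H each → 10
  5 × C: 1 H each → 5
  2 × C: no H
  2 × O: no H
  1 × C: 3 H
  1 × O: 1 H
  1 × S: 1 H
  Total hydrogens = 20.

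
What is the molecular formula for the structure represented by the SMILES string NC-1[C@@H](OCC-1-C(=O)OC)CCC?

Heavy atoms from the SMILES: 9 C, 1 N, 3 O.
Implicit hydrogens by atom environment:
  3 × C: 2 H each → 6
  3 × C: 1 H each → 3
  3 × O: no H
  2 × C: 3 H each → 6
  1 × C: no H
  1 × N: 2 H
  Total hydrogens = 17.
Molecular formula: C9H17NO3

C9H17NO3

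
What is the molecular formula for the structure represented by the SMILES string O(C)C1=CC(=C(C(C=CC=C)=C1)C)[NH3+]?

Heavy atoms from the SMILES: 12 C, 1 N, 1 O.
Implicit hydrogens by atom environment:
  4 × C (aromatic): no H
  3 × C: 1 H each → 3
  2 × C: 3 H each → 6
  2 × C (aromatic): 1 H each → 2
  1 × C: 2 H
  1 × N (charge +1): 3 H
  1 × O: no H
  Total hydrogens = 16.
Net charge +1.
Molecular formula: C12H16NO+

C12H16NO+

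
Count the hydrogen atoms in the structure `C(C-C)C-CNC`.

15

Hydrogens are implicit in SMILES; fill each atom to its normal valence:
  4 × C: 2 H each → 8
  2 × C: 3 H each → 6
  1 × N: 1 H
  Total hydrogens = 15.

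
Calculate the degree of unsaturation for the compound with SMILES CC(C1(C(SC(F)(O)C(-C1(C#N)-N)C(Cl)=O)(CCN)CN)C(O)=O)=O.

Molecular formula from the SMILES: C13H18ClFN4O5S.
DoU = (2C + 2 + N − H − X)/2 = (2·13 + 2 + 4 − 18 − 2)/2 = 12/2 = 6.
(Structurally: 1 ring(s) + 5 π bond(s) = 6.)

6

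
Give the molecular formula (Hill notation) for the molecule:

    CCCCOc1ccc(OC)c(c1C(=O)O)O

Heavy atoms from the SMILES: 12 C, 5 O.
Implicit hydrogens by atom environment:
  4 × C (aromatic): no H
  3 × C: 2 H each → 6
  3 × O: no H
  2 × C: 3 H each → 6
  2 × C (aromatic): 1 H each → 2
  2 × O: 1 H each → 2
  1 × C: no H
  Total hydrogens = 16.
Molecular formula: C12H16O5

C12H16O5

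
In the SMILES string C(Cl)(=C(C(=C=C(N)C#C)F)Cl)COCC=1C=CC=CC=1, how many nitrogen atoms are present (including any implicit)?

1

The symbol for nitrogen appears 1 time in the SMILES.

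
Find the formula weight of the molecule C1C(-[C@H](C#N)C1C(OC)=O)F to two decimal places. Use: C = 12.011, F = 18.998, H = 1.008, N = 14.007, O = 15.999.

Molecular formula: C7H8FNO2.
M = 7×12.011 + 1×18.998 + 8×1.008 + 1×14.007 + 2×15.999 = 157.14 g/mol.

157.14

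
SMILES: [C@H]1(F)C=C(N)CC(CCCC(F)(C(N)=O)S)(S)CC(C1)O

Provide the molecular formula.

C13H22F2N2O2S2

Heavy atoms from the SMILES: 13 C, 2 F, 2 N, 2 O, 2 S.
Implicit hydrogens by atom environment:
  6 × C: 2 H each → 12
  4 × C: no H
  3 × C: 1 H each → 3
  2 × F: no H
  2 × N: 2 H each → 4
  2 × S: 1 H each → 2
  1 × O: 1 H
  1 × O: no H
  Total hydrogens = 22.
Molecular formula: C13H22F2N2O2S2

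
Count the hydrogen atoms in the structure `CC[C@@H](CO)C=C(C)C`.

Hydrogens are implicit in SMILES; fill each atom to its normal valence:
  3 × C: 3 H each → 9
  2 × C: 2 H each → 4
  2 × C: 1 H each → 2
  1 × C: no H
  1 × O: 1 H
  Total hydrogens = 16.

16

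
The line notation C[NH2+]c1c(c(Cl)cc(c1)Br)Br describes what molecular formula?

Heavy atoms from the SMILES: 2 Br, 7 C, 1 Cl, 1 N.
Implicit hydrogens by atom environment:
  4 × C (aromatic): no H
  2 × Br: no H
  2 × C (aromatic): 1 H each → 2
  1 × C: 3 H
  1 × Cl: no H
  1 × N (charge +1): 2 H
  Total hydrogens = 7.
Net charge +1.
Molecular formula: C7H7Br2ClN+

C7H7Br2ClN+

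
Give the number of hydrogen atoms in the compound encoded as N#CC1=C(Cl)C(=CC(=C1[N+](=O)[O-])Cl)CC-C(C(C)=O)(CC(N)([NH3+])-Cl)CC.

Hydrogens are implicit in SMILES; fill each atom to its normal valence:
  5 × C (aromatic): no H
  4 × C: 2 H each → 8
  4 × C: no H
  3 × Cl: no H
  2 × C: 3 H each → 6
  2 × O: no H
  1 × C (aromatic): 1 H
  1 × N (charge +1): 3 H
  1 × N: 2 H
  1 × N (charge +1): no H
  1 × N: no H
  1 × O (charge -1): no H
  Total hydrogens = 20.

20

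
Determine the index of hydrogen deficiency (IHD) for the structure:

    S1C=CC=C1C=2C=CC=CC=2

Molecular formula from the SMILES: C10H8S.
DoU = (2C + 2 + N − H − X)/2 = (2·10 + 2 + 0 − 8 − 0)/2 = 14/2 = 7.
(Structurally: 2 ring(s) + 5 π bond(s) = 7.)

7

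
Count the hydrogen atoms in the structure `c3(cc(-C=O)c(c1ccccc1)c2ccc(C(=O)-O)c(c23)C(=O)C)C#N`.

13

Hydrogens are implicit in SMILES; fill each atom to its normal valence:
  8 × C (aromatic): 1 H each → 8
  8 × C (aromatic): no H
  3 × C: no H
  3 × O: no H
  1 × C: 3 H
  1 × C: 1 H
  1 × N: no H
  1 × O: 1 H
  Total hydrogens = 13.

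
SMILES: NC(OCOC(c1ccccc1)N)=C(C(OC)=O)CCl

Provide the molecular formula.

C13H17ClN2O4

Heavy atoms from the SMILES: 13 C, 1 Cl, 2 N, 4 O.
Implicit hydrogens by atom environment:
  5 × C (aromatic): 1 H each → 5
  4 × O: no H
  3 × C: no H
  2 × C: 2 H each → 4
  2 × N: 2 H each → 4
  1 × C: 3 H
  1 × C: 1 H
  1 × C (aromatic): no H
  1 × Cl: no H
  Total hydrogens = 17.
Molecular formula: C13H17ClN2O4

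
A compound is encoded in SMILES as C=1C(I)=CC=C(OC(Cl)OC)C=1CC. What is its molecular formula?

C10H12ClIO2

Heavy atoms from the SMILES: 10 C, 1 Cl, 1 I, 2 O.
Implicit hydrogens by atom environment:
  3 × C (aromatic): 1 H each → 3
  3 × C (aromatic): no H
  2 × C: 3 H each → 6
  2 × O: no H
  1 × C: 2 H
  1 × C: 1 H
  1 × Cl: no H
  1 × I: no H
  Total hydrogens = 12.
Molecular formula: C10H12ClIO2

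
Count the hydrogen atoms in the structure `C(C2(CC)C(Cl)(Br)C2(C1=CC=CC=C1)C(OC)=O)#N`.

Hydrogens are implicit in SMILES; fill each atom to its normal valence:
  5 × C (aromatic): 1 H each → 5
  5 × C: no H
  2 × C: 3 H each → 6
  2 × O: no H
  1 × Br: no H
  1 × C: 2 H
  1 × C (aromatic): no H
  1 × Cl: no H
  1 × N: no H
  Total hydrogens = 13.

13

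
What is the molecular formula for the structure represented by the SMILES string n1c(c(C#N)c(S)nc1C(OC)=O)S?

C7H5N3O2S2

Heavy atoms from the SMILES: 7 C, 3 N, 2 O, 2 S.
Implicit hydrogens by atom environment:
  4 × C (aromatic): no H
  2 × C: no H
  2 × N (aromatic): no H
  2 × O: no H
  2 × S: 1 H each → 2
  1 × C: 3 H
  1 × N: no H
  Total hydrogens = 5.
Molecular formula: C7H5N3O2S2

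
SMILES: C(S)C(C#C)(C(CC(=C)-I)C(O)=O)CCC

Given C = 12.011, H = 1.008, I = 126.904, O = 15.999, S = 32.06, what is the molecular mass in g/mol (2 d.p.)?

Molecular formula: C12H17IO2S.
M = 12×12.011 + 17×1.008 + 1×126.904 + 2×15.999 + 1×32.06 = 352.23 g/mol.

352.23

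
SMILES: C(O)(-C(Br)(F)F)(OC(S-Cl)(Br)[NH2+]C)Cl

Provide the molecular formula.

Heavy atoms from the SMILES: 2 Br, 4 C, 2 Cl, 2 F, 1 N, 2 O, 1 S.
Implicit hydrogens by atom environment:
  3 × C: no H
  2 × Br: no H
  2 × Cl: no H
  2 × F: no H
  1 × C: 3 H
  1 × N (charge +1): 2 H
  1 × O: 1 H
  1 × O: no H
  1 × S: no H
  Total hydrogens = 6.
Net charge +1.
Molecular formula: C4H6Br2Cl2F2NO2S+

C4H6Br2Cl2F2NO2S+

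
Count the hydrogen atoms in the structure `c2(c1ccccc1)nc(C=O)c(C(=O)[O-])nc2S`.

7

Hydrogens are implicit in SMILES; fill each atom to its normal valence:
  5 × C (aromatic): 1 H each → 5
  5 × C (aromatic): no H
  2 × N (aromatic): no H
  2 × O: no H
  1 × C: 1 H
  1 × C: no H
  1 × O (charge -1): no H
  1 × S: 1 H
  Total hydrogens = 7.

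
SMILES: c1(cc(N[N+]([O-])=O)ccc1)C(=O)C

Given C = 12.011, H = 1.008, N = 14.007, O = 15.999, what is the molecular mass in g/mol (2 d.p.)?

Molecular formula: C8H8N2O3.
M = 8×12.011 + 8×1.008 + 2×14.007 + 3×15.999 = 180.16 g/mol.

180.16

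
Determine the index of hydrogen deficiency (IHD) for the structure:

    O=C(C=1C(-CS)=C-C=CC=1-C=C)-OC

Molecular formula from the SMILES: C11H12O2S.
DoU = (2C + 2 + N − H − X)/2 = (2·11 + 2 + 0 − 12 − 0)/2 = 12/2 = 6.
(Structurally: 1 ring(s) + 5 π bond(s) = 6.)

6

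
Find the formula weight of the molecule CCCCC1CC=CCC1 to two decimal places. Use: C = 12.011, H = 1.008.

138.25

Molecular formula: C10H18.
M = 10×12.011 + 18×1.008 = 138.25 g/mol.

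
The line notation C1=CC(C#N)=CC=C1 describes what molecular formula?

Heavy atoms from the SMILES: 7 C, 1 N.
Implicit hydrogens by atom environment:
  5 × C (aromatic): 1 H each → 5
  1 × C (aromatic): no H
  1 × C: no H
  1 × N: no H
  Total hydrogens = 5.
Molecular formula: C7H5N

C7H5N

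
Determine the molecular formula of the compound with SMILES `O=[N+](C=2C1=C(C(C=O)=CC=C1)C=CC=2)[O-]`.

Heavy atoms from the SMILES: 11 C, 1 N, 3 O.
Implicit hydrogens by atom environment:
  6 × C (aromatic): 1 H each → 6
  4 × C (aromatic): no H
  2 × O: no H
  1 × C: 1 H
  1 × N (charge +1): no H
  1 × O (charge -1): no H
  Total hydrogens = 7.
Molecular formula: C11H7NO3

C11H7NO3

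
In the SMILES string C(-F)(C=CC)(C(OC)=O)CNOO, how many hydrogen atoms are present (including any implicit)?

12

Hydrogens are implicit in SMILES; fill each atom to its normal valence:
  3 × O: no H
  2 × C: 3 H each → 6
  2 × C: 1 H each → 2
  2 × C: no H
  1 × C: 2 H
  1 × F: no H
  1 × N: 1 H
  1 × O: 1 H
  Total hydrogens = 12.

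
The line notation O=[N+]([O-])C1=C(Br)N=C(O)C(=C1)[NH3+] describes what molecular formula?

Heavy atoms from the SMILES: 1 Br, 5 C, 3 N, 3 O.
Implicit hydrogens by atom environment:
  4 × C (aromatic): no H
  1 × Br: no H
  1 × C (aromatic): 1 H
  1 × N (charge +1): 3 H
  1 × N (aromatic): no H
  1 × N (charge +1): no H
  1 × O: 1 H
  1 × O: no H
  1 × O (charge -1): no H
  Total hydrogens = 5.
Net charge +1.
Molecular formula: C5H5BrN3O3+

C5H5BrN3O3+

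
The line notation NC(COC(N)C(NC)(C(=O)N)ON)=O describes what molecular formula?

C6H15N5O4

Heavy atoms from the SMILES: 6 C, 5 N, 4 O.
Implicit hydrogens by atom environment:
  4 × N: 2 H each → 8
  4 × O: no H
  3 × C: no H
  1 × C: 3 H
  1 × C: 2 H
  1 × C: 1 H
  1 × N: 1 H
  Total hydrogens = 15.
Molecular formula: C6H15N5O4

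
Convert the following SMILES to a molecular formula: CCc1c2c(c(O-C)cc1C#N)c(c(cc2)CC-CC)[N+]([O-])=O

C18H20N2O3

Heavy atoms from the SMILES: 18 C, 2 N, 3 O.
Implicit hydrogens by atom environment:
  7 × C (aromatic): no H
  4 × C: 2 H each → 8
  3 × C: 3 H each → 9
  3 × C (aromatic): 1 H each → 3
  2 × O: no H
  1 × C: no H
  1 × N: no H
  1 × N (charge +1): no H
  1 × O (charge -1): no H
  Total hydrogens = 20.
Molecular formula: C18H20N2O3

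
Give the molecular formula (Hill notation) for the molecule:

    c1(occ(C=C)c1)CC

C8H10O

Heavy atoms from the SMILES: 8 C, 1 O.
Implicit hydrogens by atom environment:
  2 × C: 2 H each → 4
  2 × C (aromatic): 1 H each → 2
  2 × C (aromatic): no H
  1 × C: 3 H
  1 × C: 1 H
  1 × O (aromatic): no H
  Total hydrogens = 10.
Molecular formula: C8H10O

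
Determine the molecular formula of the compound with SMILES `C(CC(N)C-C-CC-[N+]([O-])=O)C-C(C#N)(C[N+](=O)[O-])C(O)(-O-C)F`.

C13H23FN4O6

Heavy atoms from the SMILES: 13 C, 1 F, 4 N, 6 O.
Implicit hydrogens by atom environment:
  8 × C: 2 H each → 16
  3 × C: no H
  3 × O: no H
  2 × N (charge +1): no H
  2 × O (charge -1): no H
  1 × C: 3 H
  1 × C: 1 H
  1 × F: no H
  1 × N: 2 H
  1 × N: no H
  1 × O: 1 H
  Total hydrogens = 23.
Molecular formula: C13H23FN4O6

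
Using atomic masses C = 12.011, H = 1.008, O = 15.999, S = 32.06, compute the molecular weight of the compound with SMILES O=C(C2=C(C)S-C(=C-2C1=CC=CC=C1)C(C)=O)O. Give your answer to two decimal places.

Molecular formula: C14H12O3S.
M = 14×12.011 + 12×1.008 + 3×15.999 + 1×32.06 = 260.31 g/mol.

260.31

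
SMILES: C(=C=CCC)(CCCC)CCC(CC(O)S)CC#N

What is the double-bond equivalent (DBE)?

4

Molecular formula from the SMILES: C16H27NOS.
DoU = (2C + 2 + N − H − X)/2 = (2·16 + 2 + 1 − 27 − 0)/2 = 8/2 = 4.
(Structurally: 0 ring(s) + 4 π bond(s) = 4.)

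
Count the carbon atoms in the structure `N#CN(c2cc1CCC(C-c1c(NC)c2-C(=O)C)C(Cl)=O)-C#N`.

The symbol for carbon appears 16 times in the SMILES. Lowercase c denotes aromatic carbon and counts toward C.

16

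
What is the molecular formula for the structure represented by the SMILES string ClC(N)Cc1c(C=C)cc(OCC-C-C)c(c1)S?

Heavy atoms from the SMILES: 14 C, 1 Cl, 1 N, 1 O, 1 S.
Implicit hydrogens by atom environment:
  5 × C: 2 H each → 10
  4 × C (aromatic): no H
  2 × C (aromatic): 1 H each → 2
  2 × C: 1 H each → 2
  1 × C: 3 H
  1 × Cl: no H
  1 × N: 2 H
  1 × O: no H
  1 × S: 1 H
  Total hydrogens = 20.
Molecular formula: C14H20ClNOS

C14H20ClNOS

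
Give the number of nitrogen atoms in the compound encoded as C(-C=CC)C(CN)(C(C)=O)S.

1

The symbol for nitrogen appears 1 time in the SMILES.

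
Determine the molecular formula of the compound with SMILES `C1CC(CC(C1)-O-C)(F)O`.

Heavy atoms from the SMILES: 7 C, 1 F, 2 O.
Implicit hydrogens by atom environment:
  4 × C: 2 H each → 8
  1 × C: 3 H
  1 × C: 1 H
  1 × C: no H
  1 × F: no H
  1 × O: 1 H
  1 × O: no H
  Total hydrogens = 13.
Molecular formula: C7H13FO2

C7H13FO2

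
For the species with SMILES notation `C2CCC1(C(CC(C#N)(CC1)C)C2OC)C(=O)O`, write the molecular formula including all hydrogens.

Heavy atoms from the SMILES: 14 C, 1 N, 3 O.
Implicit hydrogens by atom environment:
  6 × C: 2 H each → 12
  4 × C: no H
  2 × C: 3 H each → 6
  2 × C: 1 H each → 2
  2 × O: no H
  1 × N: no H
  1 × O: 1 H
  Total hydrogens = 21.
Molecular formula: C14H21NO3

C14H21NO3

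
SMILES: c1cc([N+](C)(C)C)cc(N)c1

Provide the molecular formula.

Heavy atoms from the SMILES: 9 C, 2 N.
Implicit hydrogens by atom environment:
  4 × C (aromatic): 1 H each → 4
  3 × C: 3 H each → 9
  2 × C (aromatic): no H
  1 × N: 2 H
  1 × N (charge +1): no H
  Total hydrogens = 15.
Net charge +1.
Molecular formula: C9H15N2+

C9H15N2+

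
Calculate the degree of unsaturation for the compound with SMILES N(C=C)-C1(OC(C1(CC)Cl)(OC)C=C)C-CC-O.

3

Molecular formula from the SMILES: C13H22ClNO3.
DoU = (2C + 2 + N − H − X)/2 = (2·13 + 2 + 1 − 22 − 1)/2 = 6/2 = 3.
(Structurally: 1 ring(s) + 2 π bond(s) = 3.)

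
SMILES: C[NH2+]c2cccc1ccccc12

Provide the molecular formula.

C11H12N+

Heavy atoms from the SMILES: 11 C, 1 N.
Implicit hydrogens by atom environment:
  7 × C (aromatic): 1 H each → 7
  3 × C (aromatic): no H
  1 × C: 3 H
  1 × N (charge +1): 2 H
  Total hydrogens = 12.
Net charge +1.
Molecular formula: C11H12N+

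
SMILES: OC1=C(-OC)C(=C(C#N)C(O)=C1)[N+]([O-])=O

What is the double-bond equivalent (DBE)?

Molecular formula from the SMILES: C8H6N2O5.
DoU = (2C + 2 + N − H − X)/2 = (2·8 + 2 + 2 − 6 − 0)/2 = 14/2 = 7.
(Structurally: 1 ring(s) + 6 π bond(s) = 7.)

7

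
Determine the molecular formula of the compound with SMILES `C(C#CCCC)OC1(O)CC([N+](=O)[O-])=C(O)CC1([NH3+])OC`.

Heavy atoms from the SMILES: 13 C, 2 N, 6 O.
Implicit hydrogens by atom environment:
  6 × C: no H
  5 × C: 2 H each → 10
  3 × O: no H
  2 × C: 3 H each → 6
  2 × O: 1 H each → 2
  1 × N (charge +1): 3 H
  1 × N (charge +1): no H
  1 × O (charge -1): no H
  Total hydrogens = 21.
Net charge +1.
Molecular formula: C13H21N2O6+

C13H21N2O6+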